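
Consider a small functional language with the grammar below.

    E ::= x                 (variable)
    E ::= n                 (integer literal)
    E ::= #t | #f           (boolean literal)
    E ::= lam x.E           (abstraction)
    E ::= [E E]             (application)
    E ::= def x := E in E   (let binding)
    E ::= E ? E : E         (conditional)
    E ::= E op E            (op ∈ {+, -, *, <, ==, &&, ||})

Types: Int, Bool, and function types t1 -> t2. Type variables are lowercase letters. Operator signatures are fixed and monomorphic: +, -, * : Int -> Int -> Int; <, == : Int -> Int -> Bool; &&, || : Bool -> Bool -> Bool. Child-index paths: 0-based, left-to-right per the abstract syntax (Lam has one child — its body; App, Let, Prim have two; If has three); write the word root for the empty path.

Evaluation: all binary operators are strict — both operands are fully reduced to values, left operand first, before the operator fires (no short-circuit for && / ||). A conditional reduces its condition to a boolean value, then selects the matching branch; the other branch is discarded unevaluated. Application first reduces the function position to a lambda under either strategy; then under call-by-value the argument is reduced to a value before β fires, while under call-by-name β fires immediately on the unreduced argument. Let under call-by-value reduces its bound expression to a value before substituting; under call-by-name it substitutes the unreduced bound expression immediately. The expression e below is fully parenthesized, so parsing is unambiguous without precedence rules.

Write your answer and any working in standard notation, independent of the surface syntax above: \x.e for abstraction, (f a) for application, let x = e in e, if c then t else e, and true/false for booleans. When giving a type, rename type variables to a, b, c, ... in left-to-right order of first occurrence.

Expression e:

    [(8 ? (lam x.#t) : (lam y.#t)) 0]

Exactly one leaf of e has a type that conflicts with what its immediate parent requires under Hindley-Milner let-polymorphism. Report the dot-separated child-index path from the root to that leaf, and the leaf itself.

Trace:
  unify Int ~ Bool
  FAIL: mismatch Int ~ Bool

Answer: 0.0 : 8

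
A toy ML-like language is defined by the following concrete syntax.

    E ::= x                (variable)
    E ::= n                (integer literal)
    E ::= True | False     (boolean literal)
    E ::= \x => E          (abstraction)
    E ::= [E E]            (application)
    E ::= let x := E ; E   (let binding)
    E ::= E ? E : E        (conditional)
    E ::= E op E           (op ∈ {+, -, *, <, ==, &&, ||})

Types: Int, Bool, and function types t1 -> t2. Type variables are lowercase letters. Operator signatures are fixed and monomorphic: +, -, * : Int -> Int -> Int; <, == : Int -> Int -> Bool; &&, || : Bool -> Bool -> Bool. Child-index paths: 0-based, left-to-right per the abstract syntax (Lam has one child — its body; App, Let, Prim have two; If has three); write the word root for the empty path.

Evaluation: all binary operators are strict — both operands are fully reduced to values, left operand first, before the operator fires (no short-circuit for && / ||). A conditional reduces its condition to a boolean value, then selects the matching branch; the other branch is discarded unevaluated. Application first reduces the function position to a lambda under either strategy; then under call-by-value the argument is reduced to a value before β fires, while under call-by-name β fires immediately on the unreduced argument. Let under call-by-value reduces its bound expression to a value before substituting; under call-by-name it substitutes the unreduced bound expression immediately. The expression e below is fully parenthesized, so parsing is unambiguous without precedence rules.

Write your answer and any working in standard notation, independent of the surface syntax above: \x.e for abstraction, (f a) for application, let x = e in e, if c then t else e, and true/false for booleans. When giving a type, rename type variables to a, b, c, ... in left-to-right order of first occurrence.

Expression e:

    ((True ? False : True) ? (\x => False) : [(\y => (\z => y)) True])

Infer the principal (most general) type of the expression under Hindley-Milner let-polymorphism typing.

Working:
  unify Bool ~ Bool
  unify Bool ~ Bool
  unify Bool ~ Bool
\x._ : a -> Bool
y : b
\z._ : c -> b
\y._ : b -> c -> b
  unify b -> c -> b ~ Bool -> d
  unify b ~ Bool
  unify c -> Bool ~ d
_ _ : c -> Bool
  unify a -> Bool ~ c -> Bool
  unify a ~ c
  unify Bool ~ Bool

Answer: a -> Bool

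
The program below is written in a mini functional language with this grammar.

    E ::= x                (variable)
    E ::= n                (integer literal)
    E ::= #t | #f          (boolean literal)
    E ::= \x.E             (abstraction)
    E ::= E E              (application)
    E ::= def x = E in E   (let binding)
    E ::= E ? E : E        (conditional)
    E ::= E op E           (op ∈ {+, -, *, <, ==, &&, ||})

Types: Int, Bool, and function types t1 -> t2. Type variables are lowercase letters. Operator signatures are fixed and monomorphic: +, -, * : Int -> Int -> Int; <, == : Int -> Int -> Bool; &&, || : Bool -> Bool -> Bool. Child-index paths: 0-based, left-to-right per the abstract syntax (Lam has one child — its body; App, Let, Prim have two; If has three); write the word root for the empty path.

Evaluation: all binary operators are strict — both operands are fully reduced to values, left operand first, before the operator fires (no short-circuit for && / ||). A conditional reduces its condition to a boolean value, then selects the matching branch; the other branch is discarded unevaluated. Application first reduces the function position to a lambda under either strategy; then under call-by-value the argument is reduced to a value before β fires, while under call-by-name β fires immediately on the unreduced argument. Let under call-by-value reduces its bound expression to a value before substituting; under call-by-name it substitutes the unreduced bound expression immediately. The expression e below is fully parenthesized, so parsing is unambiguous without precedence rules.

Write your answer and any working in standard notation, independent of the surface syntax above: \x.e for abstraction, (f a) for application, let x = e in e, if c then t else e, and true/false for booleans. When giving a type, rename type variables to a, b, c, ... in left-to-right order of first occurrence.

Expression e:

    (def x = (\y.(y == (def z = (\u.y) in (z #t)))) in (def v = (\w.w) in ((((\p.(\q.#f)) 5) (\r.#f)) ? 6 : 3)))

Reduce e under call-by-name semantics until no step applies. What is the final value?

Derivation:
step 0: (let x = (\y.(y == (let z = (\u.y) in (z true)))) in (let v = (\w.w) in (if (((\p.(\q.false)) 5) (\r.false)) then 6 else 3)))
step 1: [let@root] (let v = (\w.w) in (if (((\p.(\q.false)) 5) (\r.false)) then 6 else 3))
step 2: [let@root] (if (((\p.(\q.false)) 5) (\r.false)) then 6 else 3)
step 3: [beta@0.0] (if ((\q.false) (\r.false)) then 6 else 3)
step 4: [beta@0] (if false then 6 else 3)
step 5: [if@root] 3

Answer: 3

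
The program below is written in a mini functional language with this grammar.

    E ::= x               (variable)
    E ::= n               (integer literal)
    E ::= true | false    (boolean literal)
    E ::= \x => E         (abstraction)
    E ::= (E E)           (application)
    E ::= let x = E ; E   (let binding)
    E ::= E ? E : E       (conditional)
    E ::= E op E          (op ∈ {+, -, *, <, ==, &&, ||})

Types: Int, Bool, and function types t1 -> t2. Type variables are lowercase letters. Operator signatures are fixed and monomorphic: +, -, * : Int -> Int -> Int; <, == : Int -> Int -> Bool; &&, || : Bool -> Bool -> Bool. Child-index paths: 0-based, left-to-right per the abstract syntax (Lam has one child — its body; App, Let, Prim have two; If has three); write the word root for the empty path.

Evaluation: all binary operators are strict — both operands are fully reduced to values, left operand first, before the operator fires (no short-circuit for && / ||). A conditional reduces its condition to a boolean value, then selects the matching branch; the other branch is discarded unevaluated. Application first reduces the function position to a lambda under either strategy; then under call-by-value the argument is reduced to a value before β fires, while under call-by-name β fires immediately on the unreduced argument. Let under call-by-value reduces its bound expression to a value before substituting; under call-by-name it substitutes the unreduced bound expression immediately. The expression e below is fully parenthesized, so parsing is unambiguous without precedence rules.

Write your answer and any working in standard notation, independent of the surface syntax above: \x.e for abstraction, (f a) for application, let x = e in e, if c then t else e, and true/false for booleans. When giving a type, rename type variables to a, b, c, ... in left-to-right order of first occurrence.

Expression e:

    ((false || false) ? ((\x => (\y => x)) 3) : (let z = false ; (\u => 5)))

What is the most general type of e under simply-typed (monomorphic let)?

Working:
  unify Bool ~ Bool
  unify Bool ~ Bool
  unify Bool ~ Bool
x : a
\y._ : b -> a
\x._ : a -> b -> a
  unify a -> b -> a ~ Int -> c
  unify a ~ Int
  unify b -> Int ~ c
_ _ : b -> Int
let z : Bool
\u._ : d -> Int
  unify b -> Int ~ d -> Int
  unify b ~ d
  unify Int ~ Int

Answer: a -> Int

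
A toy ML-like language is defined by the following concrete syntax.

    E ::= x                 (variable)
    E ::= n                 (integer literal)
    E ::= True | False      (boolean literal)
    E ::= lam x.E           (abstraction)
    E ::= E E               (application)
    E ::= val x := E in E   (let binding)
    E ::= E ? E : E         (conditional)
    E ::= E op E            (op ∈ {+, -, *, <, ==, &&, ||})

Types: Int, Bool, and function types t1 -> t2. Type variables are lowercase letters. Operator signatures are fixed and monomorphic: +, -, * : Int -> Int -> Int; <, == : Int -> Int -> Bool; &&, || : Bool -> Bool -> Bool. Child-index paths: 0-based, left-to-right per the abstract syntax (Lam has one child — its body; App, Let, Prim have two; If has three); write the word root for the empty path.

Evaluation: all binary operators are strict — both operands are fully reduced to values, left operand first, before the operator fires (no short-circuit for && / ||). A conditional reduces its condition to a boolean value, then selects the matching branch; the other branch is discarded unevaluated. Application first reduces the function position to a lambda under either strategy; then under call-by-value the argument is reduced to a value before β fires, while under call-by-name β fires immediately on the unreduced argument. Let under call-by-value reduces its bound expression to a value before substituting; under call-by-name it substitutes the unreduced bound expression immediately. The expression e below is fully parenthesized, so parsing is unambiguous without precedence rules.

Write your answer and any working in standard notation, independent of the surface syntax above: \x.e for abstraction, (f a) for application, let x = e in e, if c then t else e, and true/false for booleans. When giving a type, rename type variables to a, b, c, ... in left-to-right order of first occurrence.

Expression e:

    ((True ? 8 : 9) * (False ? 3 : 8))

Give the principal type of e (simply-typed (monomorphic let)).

Answer: Int

Working:
  unify Bool ~ Bool
  unify Int ~ Int
  unify Int ~ Int
  unify Bool ~ Bool
  unify Int ~ Int
  unify Int ~ Int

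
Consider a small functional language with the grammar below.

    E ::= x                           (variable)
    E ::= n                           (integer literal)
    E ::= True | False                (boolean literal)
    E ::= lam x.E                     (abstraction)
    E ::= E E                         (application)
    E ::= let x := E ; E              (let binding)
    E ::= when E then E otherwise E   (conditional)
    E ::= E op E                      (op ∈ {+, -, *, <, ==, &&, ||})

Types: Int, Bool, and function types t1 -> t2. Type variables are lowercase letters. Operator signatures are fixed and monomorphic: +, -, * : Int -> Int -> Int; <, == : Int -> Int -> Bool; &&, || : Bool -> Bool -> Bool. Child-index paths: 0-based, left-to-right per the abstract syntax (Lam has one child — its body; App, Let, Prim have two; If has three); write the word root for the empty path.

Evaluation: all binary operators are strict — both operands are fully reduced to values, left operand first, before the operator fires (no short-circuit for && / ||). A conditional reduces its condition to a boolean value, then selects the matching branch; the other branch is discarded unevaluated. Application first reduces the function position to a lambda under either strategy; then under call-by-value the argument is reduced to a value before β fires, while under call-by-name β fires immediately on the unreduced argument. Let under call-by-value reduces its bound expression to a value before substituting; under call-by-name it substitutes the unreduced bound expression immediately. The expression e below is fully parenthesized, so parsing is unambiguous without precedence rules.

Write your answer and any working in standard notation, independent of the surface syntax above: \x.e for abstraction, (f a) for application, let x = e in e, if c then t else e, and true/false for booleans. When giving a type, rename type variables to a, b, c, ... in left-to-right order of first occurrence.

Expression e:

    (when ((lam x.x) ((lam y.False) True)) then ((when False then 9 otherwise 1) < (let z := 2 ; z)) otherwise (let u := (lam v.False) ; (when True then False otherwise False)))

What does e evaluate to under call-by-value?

Working:
step 0: (if ((\x.x) ((\y.false) true)) then ((if false then 9 else 1) < (let z = 2 in z)) else (let u = (\v.false) in (if true then false else false)))
step 1: [beta@0.1] (if ((\x.x) false) then ((if false then 9 else 1) < (let z = 2 in z)) else (let u = (\v.false) in (if true then false else false)))
step 2: [beta@0] (if false then ((if false then 9 else 1) < (let z = 2 in z)) else (let u = (\v.false) in (if true then false else false)))
step 3: [if@root] (let u = (\v.false) in (if true then false else false))
step 4: [let@root] (if true then false else false)
step 5: [if@root] false

Answer: false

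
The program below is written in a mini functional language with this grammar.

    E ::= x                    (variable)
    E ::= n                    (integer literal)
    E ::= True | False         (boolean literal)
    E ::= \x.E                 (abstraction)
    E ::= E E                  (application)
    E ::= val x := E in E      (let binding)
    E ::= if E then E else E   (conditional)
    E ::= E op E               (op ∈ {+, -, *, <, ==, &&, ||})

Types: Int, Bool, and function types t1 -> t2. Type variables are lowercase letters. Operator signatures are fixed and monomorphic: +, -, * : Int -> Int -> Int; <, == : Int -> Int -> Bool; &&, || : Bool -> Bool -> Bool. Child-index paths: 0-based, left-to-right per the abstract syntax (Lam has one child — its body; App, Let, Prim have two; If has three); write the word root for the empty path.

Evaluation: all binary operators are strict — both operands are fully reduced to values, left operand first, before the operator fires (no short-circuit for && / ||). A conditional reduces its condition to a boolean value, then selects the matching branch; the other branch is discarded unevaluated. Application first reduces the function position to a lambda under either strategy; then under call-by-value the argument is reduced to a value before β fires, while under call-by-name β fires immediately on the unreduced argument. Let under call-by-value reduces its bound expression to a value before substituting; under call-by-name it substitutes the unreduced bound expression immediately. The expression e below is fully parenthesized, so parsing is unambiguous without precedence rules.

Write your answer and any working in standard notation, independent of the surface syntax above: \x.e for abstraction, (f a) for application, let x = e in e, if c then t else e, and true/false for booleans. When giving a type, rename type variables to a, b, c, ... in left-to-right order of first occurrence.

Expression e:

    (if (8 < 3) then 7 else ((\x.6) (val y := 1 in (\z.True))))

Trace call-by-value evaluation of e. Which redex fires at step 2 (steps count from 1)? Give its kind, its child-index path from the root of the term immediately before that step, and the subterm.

Working:
step 0: (if (8 < 3) then 7 else ((\x.6) (let y = 1 in (\z.true))))
step 1: [delta@0] (if false then 7 else ((\x.6) (let y = 1 in (\z.true))))
step 2: [if@root] ((\x.6) (let y = 1 in (\z.true)))

Answer: if at root : (if false then 7 else ((\x.6) (let y = 1 in (\z.true))))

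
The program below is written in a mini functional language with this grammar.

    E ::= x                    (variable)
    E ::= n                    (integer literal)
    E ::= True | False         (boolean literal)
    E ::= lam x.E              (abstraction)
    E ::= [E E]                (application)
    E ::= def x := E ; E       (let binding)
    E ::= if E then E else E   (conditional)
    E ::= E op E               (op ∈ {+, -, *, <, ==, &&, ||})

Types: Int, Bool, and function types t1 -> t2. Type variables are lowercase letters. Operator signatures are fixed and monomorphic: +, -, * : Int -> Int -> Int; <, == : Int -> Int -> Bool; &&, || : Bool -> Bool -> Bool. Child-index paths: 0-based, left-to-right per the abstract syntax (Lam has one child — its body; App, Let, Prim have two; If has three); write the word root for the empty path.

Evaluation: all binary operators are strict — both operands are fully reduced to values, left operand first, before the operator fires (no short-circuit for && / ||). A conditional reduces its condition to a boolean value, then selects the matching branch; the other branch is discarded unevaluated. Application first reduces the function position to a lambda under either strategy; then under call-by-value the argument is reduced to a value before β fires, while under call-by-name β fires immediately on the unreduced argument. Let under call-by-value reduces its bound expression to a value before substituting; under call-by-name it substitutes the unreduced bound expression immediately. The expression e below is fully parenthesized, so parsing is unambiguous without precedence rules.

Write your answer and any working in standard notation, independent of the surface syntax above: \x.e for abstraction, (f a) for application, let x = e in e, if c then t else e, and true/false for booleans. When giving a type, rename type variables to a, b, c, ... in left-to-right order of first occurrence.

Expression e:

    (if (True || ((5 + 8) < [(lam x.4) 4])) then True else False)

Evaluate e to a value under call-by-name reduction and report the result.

Working:
step 0: (if (true || ((5 + 8) < ((\x.4) 4))) then true else false)
step 1: [delta@0.1.0] (if (true || (13 < ((\x.4) 4))) then true else false)
step 2: [beta@0.1.1] (if (true || (13 < 4)) then true else false)
step 3: [delta@0.1] (if (true || false) then true else false)
step 4: [delta@0] (if true then true else false)
step 5: [if@root] true

Answer: true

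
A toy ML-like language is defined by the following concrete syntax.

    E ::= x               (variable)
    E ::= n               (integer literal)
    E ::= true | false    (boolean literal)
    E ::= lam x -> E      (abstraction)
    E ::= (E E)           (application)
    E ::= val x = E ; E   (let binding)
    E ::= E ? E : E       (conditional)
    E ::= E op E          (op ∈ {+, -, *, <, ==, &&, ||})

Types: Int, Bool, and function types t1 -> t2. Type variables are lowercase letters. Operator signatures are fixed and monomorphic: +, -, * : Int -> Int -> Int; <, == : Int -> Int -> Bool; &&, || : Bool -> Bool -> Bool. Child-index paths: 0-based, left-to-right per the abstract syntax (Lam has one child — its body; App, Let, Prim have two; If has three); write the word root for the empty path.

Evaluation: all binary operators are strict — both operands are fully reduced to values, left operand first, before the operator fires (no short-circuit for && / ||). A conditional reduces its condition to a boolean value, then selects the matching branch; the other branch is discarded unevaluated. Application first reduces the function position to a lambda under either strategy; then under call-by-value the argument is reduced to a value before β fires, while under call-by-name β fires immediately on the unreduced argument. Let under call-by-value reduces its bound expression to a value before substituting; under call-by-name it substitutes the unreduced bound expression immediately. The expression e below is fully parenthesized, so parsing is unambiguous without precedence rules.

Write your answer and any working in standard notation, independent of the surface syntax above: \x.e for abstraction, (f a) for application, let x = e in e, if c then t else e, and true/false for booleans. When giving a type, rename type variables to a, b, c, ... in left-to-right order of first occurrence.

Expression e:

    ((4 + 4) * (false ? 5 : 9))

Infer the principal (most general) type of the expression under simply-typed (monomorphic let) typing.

Answer: Int

Working:
  unify Int ~ Int
  unify Int ~ Int
  unify Int ~ Int
  unify Bool ~ Bool
  unify Int ~ Int
  unify Int ~ Int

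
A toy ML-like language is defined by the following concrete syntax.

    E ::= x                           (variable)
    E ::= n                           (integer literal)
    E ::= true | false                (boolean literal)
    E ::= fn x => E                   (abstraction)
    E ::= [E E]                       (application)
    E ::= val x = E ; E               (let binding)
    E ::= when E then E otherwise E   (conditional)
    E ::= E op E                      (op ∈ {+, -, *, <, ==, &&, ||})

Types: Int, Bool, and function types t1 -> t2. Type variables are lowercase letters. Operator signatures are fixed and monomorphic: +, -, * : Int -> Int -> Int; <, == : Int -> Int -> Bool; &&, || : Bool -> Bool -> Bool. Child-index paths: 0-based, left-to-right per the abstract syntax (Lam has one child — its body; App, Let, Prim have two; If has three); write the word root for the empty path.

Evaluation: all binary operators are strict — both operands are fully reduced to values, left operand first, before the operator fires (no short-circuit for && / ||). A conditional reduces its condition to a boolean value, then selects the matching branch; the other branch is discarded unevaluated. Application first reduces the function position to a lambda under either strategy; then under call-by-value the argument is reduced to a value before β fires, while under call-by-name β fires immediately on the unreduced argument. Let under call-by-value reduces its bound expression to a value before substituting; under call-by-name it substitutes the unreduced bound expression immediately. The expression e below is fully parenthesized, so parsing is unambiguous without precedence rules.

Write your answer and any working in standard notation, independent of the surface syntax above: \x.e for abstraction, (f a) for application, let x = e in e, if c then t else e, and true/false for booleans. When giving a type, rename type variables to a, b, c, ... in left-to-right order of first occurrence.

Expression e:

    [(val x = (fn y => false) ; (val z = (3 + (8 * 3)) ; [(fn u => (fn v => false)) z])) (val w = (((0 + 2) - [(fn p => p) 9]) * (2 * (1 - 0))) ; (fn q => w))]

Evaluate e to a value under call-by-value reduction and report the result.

Answer: false

Derivation:
step 0: ((let x = (\y.false) in (let z = (3 + (8 * 3)) in ((\u.(\v.false)) z))) (let w = (((0 + 2) - ((\p.p) 9)) * (2 * (1 - 0))) in (\q.w)))
step 1: [let@0] ((let z = (3 + (8 * 3)) in ((\u.(\v.false)) z)) (let w = (((0 + 2) - ((\p.p) 9)) * (2 * (1 - 0))) in (\q.w)))
step 2: [delta@0.0.1] ((let z = (3 + 24) in ((\u.(\v.false)) z)) (let w = (((0 + 2) - ((\p.p) 9)) * (2 * (1 - 0))) in (\q.w)))
step 3: [delta@0.0] ((let z = 27 in ((\u.(\v.false)) z)) (let w = (((0 + 2) - ((\p.p) 9)) * (2 * (1 - 0))) in (\q.w)))
step 4: [let@0] (((\u.(\v.false)) 27) (let w = (((0 + 2) - ((\p.p) 9)) * (2 * (1 - 0))) in (\q.w)))
step 5: [beta@0] ((\v.false) (let w = (((0 + 2) - ((\p.p) 9)) * (2 * (1 - 0))) in (\q.w)))
step 6: [delta@1.0.0.0] ((\v.false) (let w = ((2 - ((\p.p) 9)) * (2 * (1 - 0))) in (\q.w)))
step 7: [beta@1.0.0.1] ((\v.false) (let w = ((2 - 9) * (2 * (1 - 0))) in (\q.w)))
step 8: [delta@1.0.0] ((\v.false) (let w = (-7 * (2 * (1 - 0))) in (\q.w)))
step 9: [delta@1.0.1.1] ((\v.false) (let w = (-7 * (2 * 1)) in (\q.w)))
step 10: [delta@1.0.1] ((\v.false) (let w = (-7 * 2) in (\q.w)))
step 11: [delta@1.0] ((\v.false) (let w = -14 in (\q.w)))
step 12: [let@1] ((\v.false) (\q.-14))
step 13: [beta@root] false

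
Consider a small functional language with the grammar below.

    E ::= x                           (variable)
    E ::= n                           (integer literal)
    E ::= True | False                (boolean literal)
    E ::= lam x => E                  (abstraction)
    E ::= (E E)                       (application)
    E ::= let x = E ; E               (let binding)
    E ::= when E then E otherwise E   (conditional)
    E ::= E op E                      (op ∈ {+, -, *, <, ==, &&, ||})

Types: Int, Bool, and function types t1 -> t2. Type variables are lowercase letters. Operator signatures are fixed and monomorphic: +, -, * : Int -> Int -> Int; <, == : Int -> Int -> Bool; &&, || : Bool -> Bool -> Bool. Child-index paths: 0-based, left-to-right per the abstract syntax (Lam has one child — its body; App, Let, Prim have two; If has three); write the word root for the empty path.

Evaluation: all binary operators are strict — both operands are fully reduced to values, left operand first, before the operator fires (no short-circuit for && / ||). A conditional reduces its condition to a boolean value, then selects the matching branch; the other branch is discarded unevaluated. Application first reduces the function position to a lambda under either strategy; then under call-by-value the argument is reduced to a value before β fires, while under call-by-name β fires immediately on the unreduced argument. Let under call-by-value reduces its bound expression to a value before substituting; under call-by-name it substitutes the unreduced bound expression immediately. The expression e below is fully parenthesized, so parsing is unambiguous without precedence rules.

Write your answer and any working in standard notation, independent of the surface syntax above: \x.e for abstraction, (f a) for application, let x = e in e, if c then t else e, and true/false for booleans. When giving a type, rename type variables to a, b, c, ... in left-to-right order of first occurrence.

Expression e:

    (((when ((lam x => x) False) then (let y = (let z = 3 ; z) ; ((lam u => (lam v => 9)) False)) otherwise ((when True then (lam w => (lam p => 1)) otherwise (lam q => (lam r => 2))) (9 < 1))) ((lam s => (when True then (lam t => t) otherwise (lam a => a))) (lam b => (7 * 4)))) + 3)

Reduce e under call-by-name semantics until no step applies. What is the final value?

Derivation:
step 0: (((if ((\x.x) false) then (let y = (let z = 3 in z) in ((\u.(\v.9)) false)) else ((if true then (\w.(\p.1)) else (\q.(\r.2))) (9 < 1))) ((\s.(if true then (\t.t) else (\a.a))) (\b.(7 * 4)))) + 3)
step 1: [beta@0.0.0] (((if false then (let y = (let z = 3 in z) in ((\u.(\v.9)) false)) else ((if true then (\w.(\p.1)) else (\q.(\r.2))) (9 < 1))) ((\s.(if true then (\t.t) else (\a.a))) (\b.(7 * 4)))) + 3)
step 2: [if@0.0] ((((if true then (\w.(\p.1)) else (\q.(\r.2))) (9 < 1)) ((\s.(if true then (\t.t) else (\a.a))) (\b.(7 * 4)))) + 3)
step 3: [if@0.0.0] ((((\w.(\p.1)) (9 < 1)) ((\s.(if true then (\t.t) else (\a.a))) (\b.(7 * 4)))) + 3)
step 4: [beta@0.0] (((\p.1) ((\s.(if true then (\t.t) else (\a.a))) (\b.(7 * 4)))) + 3)
step 5: [beta@0] (1 + 3)
step 6: [delta@root] 4

Answer: 4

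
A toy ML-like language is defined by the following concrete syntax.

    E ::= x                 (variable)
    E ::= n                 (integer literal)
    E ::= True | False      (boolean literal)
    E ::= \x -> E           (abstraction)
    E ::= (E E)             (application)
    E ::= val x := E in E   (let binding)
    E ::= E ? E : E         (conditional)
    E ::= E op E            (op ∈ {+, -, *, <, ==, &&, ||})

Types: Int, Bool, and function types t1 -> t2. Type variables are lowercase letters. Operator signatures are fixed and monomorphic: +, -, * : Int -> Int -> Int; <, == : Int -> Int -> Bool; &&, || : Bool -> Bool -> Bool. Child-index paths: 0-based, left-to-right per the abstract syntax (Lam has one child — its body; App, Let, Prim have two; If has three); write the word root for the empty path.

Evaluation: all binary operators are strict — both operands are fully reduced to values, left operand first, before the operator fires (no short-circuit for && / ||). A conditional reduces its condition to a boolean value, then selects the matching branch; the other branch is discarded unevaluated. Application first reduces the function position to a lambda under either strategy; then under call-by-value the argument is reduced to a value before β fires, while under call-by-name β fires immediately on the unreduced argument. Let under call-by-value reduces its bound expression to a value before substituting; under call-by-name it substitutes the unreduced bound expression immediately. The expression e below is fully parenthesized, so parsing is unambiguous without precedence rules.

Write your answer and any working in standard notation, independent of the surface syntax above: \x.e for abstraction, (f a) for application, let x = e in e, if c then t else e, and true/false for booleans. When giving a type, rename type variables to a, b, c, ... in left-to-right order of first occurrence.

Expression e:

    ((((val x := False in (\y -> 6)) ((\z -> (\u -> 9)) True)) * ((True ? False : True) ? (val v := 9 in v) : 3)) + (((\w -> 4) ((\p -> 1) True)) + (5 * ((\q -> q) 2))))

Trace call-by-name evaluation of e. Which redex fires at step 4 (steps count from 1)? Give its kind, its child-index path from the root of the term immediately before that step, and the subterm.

Trace:
step 0: ((((let x = false in (\y.6)) ((\z.(\u.9)) true)) * (if (if true then false else true) then (let v = 9 in v) else 3)) + (((\w.4) ((\p.1) true)) + (5 * ((\q.q) 2))))
step 1: [let@0.0.0] ((((\y.6) ((\z.(\u.9)) true)) * (if (if true then false else true) then (let v = 9 in v) else 3)) + (((\w.4) ((\p.1) true)) + (5 * ((\q.q) 2))))
step 2: [beta@0.0] ((6 * (if (if true then false else true) then (let v = 9 in v) else 3)) + (((\w.4) ((\p.1) true)) + (5 * ((\q.q) 2))))
step 3: [if@0.1.0] ((6 * (if false then (let v = 9 in v) else 3)) + (((\w.4) ((\p.1) true)) + (5 * ((\q.q) 2))))
step 4: [if@0.1] ((6 * 3) + (((\w.4) ((\p.1) true)) + (5 * ((\q.q) 2))))

Answer: if at 0.1 : (if false then (let v = 9 in v) else 3)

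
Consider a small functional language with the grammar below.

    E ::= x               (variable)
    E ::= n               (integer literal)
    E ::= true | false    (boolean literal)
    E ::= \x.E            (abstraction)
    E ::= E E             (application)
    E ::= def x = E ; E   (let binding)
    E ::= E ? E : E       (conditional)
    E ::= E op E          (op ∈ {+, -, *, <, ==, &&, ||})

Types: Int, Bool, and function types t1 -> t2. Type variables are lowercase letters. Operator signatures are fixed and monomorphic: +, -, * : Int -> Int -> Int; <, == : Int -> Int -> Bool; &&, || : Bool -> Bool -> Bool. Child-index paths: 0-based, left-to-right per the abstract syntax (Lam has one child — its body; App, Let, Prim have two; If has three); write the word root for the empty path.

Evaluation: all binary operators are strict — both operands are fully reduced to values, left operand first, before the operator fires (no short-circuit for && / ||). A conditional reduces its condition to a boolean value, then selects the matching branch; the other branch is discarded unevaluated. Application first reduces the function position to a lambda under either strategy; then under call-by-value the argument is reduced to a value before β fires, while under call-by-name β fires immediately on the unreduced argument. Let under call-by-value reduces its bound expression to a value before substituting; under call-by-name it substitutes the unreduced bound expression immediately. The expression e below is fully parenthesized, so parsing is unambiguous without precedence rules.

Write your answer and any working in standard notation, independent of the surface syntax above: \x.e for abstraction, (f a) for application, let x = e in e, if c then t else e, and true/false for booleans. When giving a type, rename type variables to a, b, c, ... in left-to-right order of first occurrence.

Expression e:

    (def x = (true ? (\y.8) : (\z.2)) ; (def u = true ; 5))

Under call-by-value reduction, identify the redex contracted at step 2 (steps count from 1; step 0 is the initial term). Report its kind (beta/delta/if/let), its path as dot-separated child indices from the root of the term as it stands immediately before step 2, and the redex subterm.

Answer: let at root : (let x = (\y.8) in (let u = true in 5))

Derivation:
step 0: (let x = (if true then (\y.8) else (\z.2)) in (let u = true in 5))
step 1: [if@0] (let x = (\y.8) in (let u = true in 5))
step 2: [let@root] (let u = true in 5)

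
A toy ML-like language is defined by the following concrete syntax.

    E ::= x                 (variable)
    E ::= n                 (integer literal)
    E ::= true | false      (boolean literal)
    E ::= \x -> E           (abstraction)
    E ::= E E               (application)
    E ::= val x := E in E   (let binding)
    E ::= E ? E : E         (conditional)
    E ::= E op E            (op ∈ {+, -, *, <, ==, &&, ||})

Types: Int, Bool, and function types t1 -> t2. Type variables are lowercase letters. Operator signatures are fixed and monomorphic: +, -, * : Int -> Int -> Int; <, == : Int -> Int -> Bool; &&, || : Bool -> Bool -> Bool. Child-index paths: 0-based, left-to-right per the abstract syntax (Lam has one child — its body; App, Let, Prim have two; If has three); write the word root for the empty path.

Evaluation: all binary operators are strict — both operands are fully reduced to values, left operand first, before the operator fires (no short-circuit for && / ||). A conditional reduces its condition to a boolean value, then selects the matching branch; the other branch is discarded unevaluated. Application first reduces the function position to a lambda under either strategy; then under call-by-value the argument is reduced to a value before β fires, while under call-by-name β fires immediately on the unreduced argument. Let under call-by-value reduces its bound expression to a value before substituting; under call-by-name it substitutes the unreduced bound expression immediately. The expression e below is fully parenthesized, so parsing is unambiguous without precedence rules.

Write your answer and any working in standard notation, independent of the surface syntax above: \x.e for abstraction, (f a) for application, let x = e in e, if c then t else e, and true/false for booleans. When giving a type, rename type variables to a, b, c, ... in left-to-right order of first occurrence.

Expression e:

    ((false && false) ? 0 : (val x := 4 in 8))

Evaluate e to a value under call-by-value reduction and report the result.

Working:
step 0: (if (false && false) then 0 else (let x = 4 in 8))
step 1: [delta@0] (if false then 0 else (let x = 4 in 8))
step 2: [if@root] (let x = 4 in 8)
step 3: [let@root] 8

Answer: 8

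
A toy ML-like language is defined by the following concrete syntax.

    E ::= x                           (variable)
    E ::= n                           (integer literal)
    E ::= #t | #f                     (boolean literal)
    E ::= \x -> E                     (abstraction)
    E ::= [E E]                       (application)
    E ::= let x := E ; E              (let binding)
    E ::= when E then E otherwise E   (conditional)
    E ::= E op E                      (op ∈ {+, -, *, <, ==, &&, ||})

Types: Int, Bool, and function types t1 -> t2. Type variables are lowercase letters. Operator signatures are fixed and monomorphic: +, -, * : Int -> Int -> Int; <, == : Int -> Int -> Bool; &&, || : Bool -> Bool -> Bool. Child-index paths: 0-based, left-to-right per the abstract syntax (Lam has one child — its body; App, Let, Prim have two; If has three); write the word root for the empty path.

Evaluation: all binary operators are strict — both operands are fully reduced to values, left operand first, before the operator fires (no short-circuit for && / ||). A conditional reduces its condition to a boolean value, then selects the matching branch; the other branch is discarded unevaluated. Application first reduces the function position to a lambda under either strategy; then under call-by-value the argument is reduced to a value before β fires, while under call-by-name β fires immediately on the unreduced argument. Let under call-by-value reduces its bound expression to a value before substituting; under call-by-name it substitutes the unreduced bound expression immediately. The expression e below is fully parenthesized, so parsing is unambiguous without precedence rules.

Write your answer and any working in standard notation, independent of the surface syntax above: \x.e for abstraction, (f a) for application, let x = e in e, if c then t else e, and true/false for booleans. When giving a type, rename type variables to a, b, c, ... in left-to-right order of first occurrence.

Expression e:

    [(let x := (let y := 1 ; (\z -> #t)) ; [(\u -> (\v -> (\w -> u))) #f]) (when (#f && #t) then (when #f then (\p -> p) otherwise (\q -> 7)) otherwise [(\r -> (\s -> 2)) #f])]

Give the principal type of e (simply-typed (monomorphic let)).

Derivation:
let y : Int
\z._ : a -> Bool
let x : a -> Bool
u : b
\w._ : d -> b
\v._ : c -> d -> b
\u._ : b -> c -> d -> b
  unify b -> c -> d -> b ~ Bool -> e
  unify b ~ Bool
  unify c -> d -> Bool ~ e
_ _ : c -> d -> Bool
  unify Bool ~ Bool
  unify Bool ~ Bool
  unify Bool ~ Bool
  unify Bool ~ Bool
p : f
\p._ : f -> f
\q._ : g -> Int
  unify f -> f ~ g -> Int
  unify f ~ g
  unify g ~ Int
\s._ : i -> Int
\r._ : h -> i -> Int
  unify h -> i -> Int ~ Bool -> j
  unify h ~ Bool
  unify i -> Int ~ j
_ _ : i -> Int
  unify Int -> Int ~ i -> Int
  unify Int ~ i
  unify Int ~ Int
  unify c -> d -> Bool ~ (Int -> Int) -> k
  unify c ~ Int -> Int
  unify d -> Bool ~ k
_ _ : d -> Bool

Answer: a -> Bool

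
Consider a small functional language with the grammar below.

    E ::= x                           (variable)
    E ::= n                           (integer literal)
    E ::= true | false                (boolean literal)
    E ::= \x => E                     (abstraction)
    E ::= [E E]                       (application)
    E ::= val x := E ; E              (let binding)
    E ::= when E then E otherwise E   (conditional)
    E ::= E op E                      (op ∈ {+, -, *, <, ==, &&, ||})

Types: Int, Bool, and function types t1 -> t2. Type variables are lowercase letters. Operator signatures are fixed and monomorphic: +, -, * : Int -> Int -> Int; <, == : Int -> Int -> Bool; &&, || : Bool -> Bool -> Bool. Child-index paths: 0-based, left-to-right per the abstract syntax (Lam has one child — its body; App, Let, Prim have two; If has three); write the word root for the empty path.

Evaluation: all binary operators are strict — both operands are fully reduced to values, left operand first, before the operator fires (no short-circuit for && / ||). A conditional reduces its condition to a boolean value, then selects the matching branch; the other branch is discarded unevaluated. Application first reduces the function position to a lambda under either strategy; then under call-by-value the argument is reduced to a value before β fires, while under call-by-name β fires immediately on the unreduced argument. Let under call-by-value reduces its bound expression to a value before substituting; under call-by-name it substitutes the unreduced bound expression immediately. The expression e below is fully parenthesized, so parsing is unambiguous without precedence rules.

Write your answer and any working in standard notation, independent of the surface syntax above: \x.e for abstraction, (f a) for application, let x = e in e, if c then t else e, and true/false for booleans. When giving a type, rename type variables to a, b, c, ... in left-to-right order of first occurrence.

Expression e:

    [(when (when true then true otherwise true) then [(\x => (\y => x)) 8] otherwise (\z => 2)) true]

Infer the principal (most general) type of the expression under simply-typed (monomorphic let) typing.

Derivation:
  unify Bool ~ Bool
  unify Bool ~ Bool
  unify Bool ~ Bool
x : a
\y._ : b -> a
\x._ : a -> b -> a
  unify a -> b -> a ~ Int -> c
  unify a ~ Int
  unify b -> Int ~ c
_ _ : b -> Int
\z._ : d -> Int
  unify b -> Int ~ d -> Int
  unify b ~ d
  unify Int ~ Int
  unify d -> Int ~ Bool -> e
  unify d ~ Bool
  unify Int ~ e
_ _ : Int

Answer: Int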